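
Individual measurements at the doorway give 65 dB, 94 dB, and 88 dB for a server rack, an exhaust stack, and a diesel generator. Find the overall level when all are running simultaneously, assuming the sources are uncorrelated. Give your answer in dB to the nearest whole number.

Incoherent sources combine by intensity addition: L_total = 10·log₁₀(Σ 10^(L_i/10)).
Σ 10^(L/10) = 10^(65/10) + 10^(94/10) + 10^(88/10) = 3.146e+09.
L_total = 10·log₁₀(3.146e+09) = 94.98 dB.

95 dB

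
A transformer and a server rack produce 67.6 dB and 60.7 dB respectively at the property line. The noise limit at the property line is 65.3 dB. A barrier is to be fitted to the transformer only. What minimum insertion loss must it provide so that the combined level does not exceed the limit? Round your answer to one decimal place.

Fixed contribution from the other source: Σ 10^(L/10) = 10^(60.7/10) = 1.175e+06 (60.70 dB).
The limit corresponds to 10^(65.3/10) = 3.388e+06; subtracting the fixed part leaves 2.214e+06 for the transformer, i.e. 63.45 dB.
Required insertion loss = 67.6 − 63.45 = 4.15 dB.

4.1 dB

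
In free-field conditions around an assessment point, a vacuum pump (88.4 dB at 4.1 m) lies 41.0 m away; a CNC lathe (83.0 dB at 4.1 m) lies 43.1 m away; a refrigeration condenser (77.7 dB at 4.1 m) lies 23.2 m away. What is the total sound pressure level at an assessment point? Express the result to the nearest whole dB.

First find each source's level at the receiver (point-source: −20·log₁₀(r/r_ref)), then combine on an intensity basis.
vacuum pump: 88.4 − 20·log₁₀(41.0/4.1) = 88.4 − 20.00 = 68.40 dB.
CNC lathe: 83.0 − 20·log₁₀(43.1/4.1) = 83.0 − 20.43 = 62.57 dB.
refrigeration condenser: 77.7 − 20·log₁₀(23.2/4.1) = 77.7 − 15.05 = 62.65 dB.
Σ 10^(L/10) = 1.056e+07 → L_total = 10·log₁₀(1.056e+07) = 70.24 dB.

70 dB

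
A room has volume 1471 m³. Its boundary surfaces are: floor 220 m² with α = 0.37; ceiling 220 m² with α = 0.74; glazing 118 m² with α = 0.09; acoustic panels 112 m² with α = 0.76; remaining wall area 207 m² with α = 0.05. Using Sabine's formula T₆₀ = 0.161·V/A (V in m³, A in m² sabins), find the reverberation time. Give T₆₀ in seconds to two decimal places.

A = Σ Sᵢαᵢ = 220·0.37 + 220·0.74 + 118·0.09 + 112·0.76 + 207·0.05 = 350.29 m².
T₆₀ = 0.161·V/A = 0.161·1471/350.29 = 0.676 s.

0.68 s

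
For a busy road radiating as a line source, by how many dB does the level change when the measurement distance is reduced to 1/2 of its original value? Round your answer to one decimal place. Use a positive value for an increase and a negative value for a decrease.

+3.0 dB

Line-source spreading: ΔL = −10·log₁₀(r₂/r₁).
ΔL = −10·log₁₀(0.5) = +3.01 dB.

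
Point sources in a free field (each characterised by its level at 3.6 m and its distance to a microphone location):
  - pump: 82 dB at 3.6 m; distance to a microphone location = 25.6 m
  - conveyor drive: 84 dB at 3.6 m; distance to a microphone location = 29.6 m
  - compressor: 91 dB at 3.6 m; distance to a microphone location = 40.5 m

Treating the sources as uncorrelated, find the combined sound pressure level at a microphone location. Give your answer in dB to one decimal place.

First find each source's level at the receiver (point-source: −20·log₁₀(r/r_ref)), then combine on an intensity basis.
pump: 82 − 20·log₁₀(25.6/3.6) = 82 − 17.04 = 64.96 dB.
conveyor drive: 84 − 20·log₁₀(29.6/3.6) = 84 − 18.30 = 65.70 dB.
compressor: 91 − 20·log₁₀(40.5/3.6) = 91 − 21.02 = 69.98 dB.
Σ 10^(L/10) = 1.680e+07 → L_total = 10·log₁₀(1.680e+07) = 72.25 dB.

72.3 dB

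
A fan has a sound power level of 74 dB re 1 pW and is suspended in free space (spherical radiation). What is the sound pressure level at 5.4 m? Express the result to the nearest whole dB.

48 dB

L_p = L_w − 10·log₁₀(4π·r²) with r = 5.4 m.
4π·r² = 366.4 m², 10·log₁₀ of that is 25.640 dB.
L_p = 74 − 25.640 = 48.36 dB.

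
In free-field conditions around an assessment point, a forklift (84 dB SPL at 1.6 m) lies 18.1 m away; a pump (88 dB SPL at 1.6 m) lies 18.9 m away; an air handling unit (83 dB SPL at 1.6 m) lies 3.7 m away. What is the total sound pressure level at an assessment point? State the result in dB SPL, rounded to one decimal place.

Apply inverse-square spreading to bring every level to the receiver, then sum 10^(L/10).
forklift: 84 − 20·log₁₀(18.1/1.6) = 84 − 21.07 = 62.93 dB SPL.
pump: 88 − 20·log₁₀(18.9/1.6) = 88 − 21.45 = 66.55 dB SPL.
air handling unit: 83 − 20·log₁₀(3.7/1.6) = 83 − 7.28 = 75.72 dB SPL.
Σ 10^(L/10) = 4.380e+07 → L_total = 10·log₁₀(4.380e+07) = 76.41 dB SPL.

76.4 dB SPL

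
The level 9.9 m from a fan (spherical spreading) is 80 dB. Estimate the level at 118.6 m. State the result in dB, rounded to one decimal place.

58.4 dB

Point-source attenuation: ΔL = 20·log₁₀(r₂/r₁) = 20·log₁₀(118.6/9.9) = 21.569 dB.
L₂ = 80 − 20·log₁₀(118.6/9.9) = 80 − 21.569 = 58.43 dB.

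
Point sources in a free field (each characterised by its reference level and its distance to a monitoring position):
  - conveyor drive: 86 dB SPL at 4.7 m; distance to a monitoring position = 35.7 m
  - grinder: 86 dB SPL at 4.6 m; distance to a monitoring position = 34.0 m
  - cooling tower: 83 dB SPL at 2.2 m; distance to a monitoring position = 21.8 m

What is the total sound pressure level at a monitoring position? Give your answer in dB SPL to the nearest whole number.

First find each source's level at the receiver (point-source: −20·log₁₀(r/r_ref)), then combine on an intensity basis.
conveyor drive: 86 − 20·log₁₀(35.7/4.7) = 86 − 17.61 = 68.39 dB SPL.
grinder: 86 − 20·log₁₀(34.0/4.6) = 86 − 17.37 = 68.63 dB SPL.
cooling tower: 83 − 20·log₁₀(21.8/2.2) = 83 − 19.92 = 63.08 dB SPL.
Σ 10^(L/10) = 1.622e+07 → L_total = 10·log₁₀(1.622e+07) = 72.10 dB SPL.

72 dB SPL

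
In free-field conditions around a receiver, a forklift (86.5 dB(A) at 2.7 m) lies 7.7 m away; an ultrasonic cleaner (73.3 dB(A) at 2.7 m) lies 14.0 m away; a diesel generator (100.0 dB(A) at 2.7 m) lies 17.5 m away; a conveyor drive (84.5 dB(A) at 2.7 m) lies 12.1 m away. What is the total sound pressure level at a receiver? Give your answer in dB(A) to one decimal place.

Propagate each source to the receiver with L = L_ref − 20·log₁₀(r/r_ref), then add intensities.
forklift: 86.5 − 20·log₁₀(7.7/2.7) = 86.5 − 9.10 = 77.40 dB(A).
ultrasonic cleaner: 73.3 − 20·log₁₀(14.0/2.7) = 73.3 − 14.30 = 59.00 dB(A).
diesel generator: 100.0 − 20·log₁₀(17.5/2.7) = 100.0 − 16.23 = 83.77 dB(A).
conveyor drive: 84.5 − 20·log₁₀(12.1/2.7) = 84.5 − 13.03 = 71.47 dB(A).
Σ 10^(L/10) = 3.078e+08 → L_total = 10·log₁₀(3.078e+08) = 84.88 dB(A).

84.9 dB(A)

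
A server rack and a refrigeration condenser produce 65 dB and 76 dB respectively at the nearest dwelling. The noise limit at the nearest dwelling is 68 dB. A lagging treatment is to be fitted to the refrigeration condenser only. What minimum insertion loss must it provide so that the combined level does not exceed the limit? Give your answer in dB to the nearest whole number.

11 dB

The untreated sources together contribute 10^(65/10) = 3.162e+06, i.e. 65.00 dB.
To meet 68 dB overall, the treated refrigeration condenser may contribute at most 10^(68/10) − 3.162e+06 = 3.147e+06, i.e. 64.98 dB.
Required insertion loss = 76 − 64.98 = 11.02 dB.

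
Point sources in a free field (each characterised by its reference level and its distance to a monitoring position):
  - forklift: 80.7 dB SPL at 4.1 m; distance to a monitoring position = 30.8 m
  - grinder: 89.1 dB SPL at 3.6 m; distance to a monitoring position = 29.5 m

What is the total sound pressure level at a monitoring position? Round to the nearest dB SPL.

Propagate each source to the receiver with L = L_ref − 20·log₁₀(r/r_ref), then add intensities.
forklift: 80.7 − 20·log₁₀(30.8/4.1) = 80.7 − 17.52 = 63.18 dB SPL.
grinder: 89.1 − 20·log₁₀(29.5/3.6) = 89.1 − 18.27 = 70.83 dB SPL.
Σ 10^(L/10) = 1.419e+07 → L_total = 10·log₁₀(1.419e+07) = 71.52 dB SPL.

72 dB SPL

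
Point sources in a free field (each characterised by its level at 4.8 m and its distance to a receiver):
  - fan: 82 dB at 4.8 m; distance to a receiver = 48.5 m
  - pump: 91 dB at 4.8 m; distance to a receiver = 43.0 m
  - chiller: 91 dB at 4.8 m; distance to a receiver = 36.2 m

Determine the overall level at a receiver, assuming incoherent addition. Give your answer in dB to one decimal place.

Propagate each source to the receiver with L = L_ref − 20·log₁₀(r/r_ref), then add intensities.
fan: 82 − 20·log₁₀(48.5/4.8) = 82 − 20.09 = 61.91 dB.
pump: 91 − 20·log₁₀(43.0/4.8) = 91 − 19.04 = 71.96 dB.
chiller: 91 − 20·log₁₀(36.2/4.8) = 91 − 17.55 = 73.45 dB.
Σ 10^(L/10) = 3.937e+07 → L_total = 10·log₁₀(3.937e+07) = 75.95 dB.

76.0 dB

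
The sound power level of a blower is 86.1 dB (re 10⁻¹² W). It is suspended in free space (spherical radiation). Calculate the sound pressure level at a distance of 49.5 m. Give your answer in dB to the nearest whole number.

Free-field spherical radiation: L_p = L_w − 10·log₁₀(4π·r²), r = 49.5 m.
4π·r² = 3.079e+04 m², 10·log₁₀ of that is 44.884 dB.
L_p = 86.1 − 44.884 = 41.22 dB.

41 dB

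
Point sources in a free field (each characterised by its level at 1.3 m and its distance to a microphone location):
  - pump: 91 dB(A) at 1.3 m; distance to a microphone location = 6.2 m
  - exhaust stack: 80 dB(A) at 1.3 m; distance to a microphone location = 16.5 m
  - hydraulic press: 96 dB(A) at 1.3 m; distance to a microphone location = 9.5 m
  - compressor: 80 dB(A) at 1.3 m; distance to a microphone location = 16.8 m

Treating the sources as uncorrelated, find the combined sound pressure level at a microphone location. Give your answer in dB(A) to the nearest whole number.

Propagate each source to the receiver with L = L_ref − 20·log₁₀(r/r_ref), then add intensities.
pump: 91 − 20·log₁₀(6.2/1.3) = 91 − 13.57 = 77.43 dB(A).
exhaust stack: 80 − 20·log₁₀(16.5/1.3) = 80 − 22.07 = 57.93 dB(A).
hydraulic press: 96 − 20·log₁₀(9.5/1.3) = 96 − 17.28 = 78.72 dB(A).
compressor: 80 − 20·log₁₀(16.8/1.3) = 80 − 22.23 = 57.77 dB(A).
Σ 10^(L/10) = 1.311e+08 → L_total = 10·log₁₀(1.311e+08) = 81.18 dB(A).

81 dB(A)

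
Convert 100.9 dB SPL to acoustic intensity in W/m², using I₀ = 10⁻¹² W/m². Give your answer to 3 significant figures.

L = 10·log₁₀(I/I₀) ⇒ I = I₀·10^(L/10) = 10⁻¹² × 10^10.09.

0.0123 W/m²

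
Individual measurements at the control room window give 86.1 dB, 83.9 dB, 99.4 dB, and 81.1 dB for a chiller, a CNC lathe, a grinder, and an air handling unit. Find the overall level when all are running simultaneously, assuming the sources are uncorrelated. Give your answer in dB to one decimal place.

99.8 dB

For uncorrelated sources the intensities add, so convert each level to linear form, sum, and take 10·log₁₀ of the total.
Σ 10^(L/10) = 10^(86.1/10) + 10^(83.9/10) + 10^(99.4/10) + 10^(81.1/10) = 9.491e+09.
L_total = 10·log₁₀(9.491e+09) = 99.77 dB.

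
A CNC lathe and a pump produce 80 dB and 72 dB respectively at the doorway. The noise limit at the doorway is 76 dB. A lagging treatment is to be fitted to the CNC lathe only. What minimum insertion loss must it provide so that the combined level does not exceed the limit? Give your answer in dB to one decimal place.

6.2 dB

Everything except the CNC lathe sums to 10^(72/10) = 1.585e+07 in linear terms, 72.00 dB.
The limit corresponds to 10^(76/10) = 3.981e+07; subtracting the fixed part leaves 2.396e+07 for the CNC lathe, i.e. 73.80 dB.
So the CNC lathe must be reduced from 80 to 73.80 dB: IL = 6.20 dB.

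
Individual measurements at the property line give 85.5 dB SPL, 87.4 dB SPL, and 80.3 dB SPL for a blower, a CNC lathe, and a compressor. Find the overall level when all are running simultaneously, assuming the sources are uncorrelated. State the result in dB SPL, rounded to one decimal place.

90.0 dB SPL

For uncorrelated sources the intensities add, so convert each level to linear form, sum, and take 10·log₁₀ of the total.
Σ 10^(L/10) = 10^(85.5/10) + 10^(87.4/10) + 10^(80.3/10) = 1.012e+09.
L_total = 10·log₁₀(1.012e+09) = 90.05 dB SPL.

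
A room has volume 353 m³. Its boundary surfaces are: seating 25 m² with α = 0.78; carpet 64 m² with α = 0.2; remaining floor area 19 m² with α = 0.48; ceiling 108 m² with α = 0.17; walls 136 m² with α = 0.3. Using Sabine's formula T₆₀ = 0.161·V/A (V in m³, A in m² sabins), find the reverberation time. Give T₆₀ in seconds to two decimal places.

Total absorption A = 25·0.78 + 64·0.2 + 19·0.48 + 108·0.17 + 136·0.3 = 100.58 m² sabins.
T₆₀ = 0.161 × 353 / 100.58 = 0.565 s.

0.57 s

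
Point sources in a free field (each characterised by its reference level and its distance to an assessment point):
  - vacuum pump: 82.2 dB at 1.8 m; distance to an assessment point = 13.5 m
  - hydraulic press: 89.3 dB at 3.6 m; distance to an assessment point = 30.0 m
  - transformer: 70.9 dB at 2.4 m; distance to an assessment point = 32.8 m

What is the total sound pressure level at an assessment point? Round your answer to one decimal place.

71.8 dB

Propagate each source to the receiver with L = L_ref − 20·log₁₀(r/r_ref), then add intensities.
vacuum pump: 82.2 − 20·log₁₀(13.5/1.8) = 82.2 − 17.50 = 64.70 dB.
hydraulic press: 89.3 − 20·log₁₀(30.0/3.6) = 89.3 − 18.42 = 70.88 dB.
transformer: 70.9 − 20·log₁₀(32.8/2.4) = 70.9 − 22.71 = 48.19 dB.
Σ 10^(L/10) = 1.527e+07 → L_total = 10·log₁₀(1.527e+07) = 71.84 dB.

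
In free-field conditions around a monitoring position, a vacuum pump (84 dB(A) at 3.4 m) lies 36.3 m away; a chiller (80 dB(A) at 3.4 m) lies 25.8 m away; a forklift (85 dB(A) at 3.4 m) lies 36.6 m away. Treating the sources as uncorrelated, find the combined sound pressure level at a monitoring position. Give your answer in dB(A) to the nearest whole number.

68 dB(A)

Propagate each source to the receiver with L = L_ref − 20·log₁₀(r/r_ref), then add intensities.
vacuum pump: 84 − 20·log₁₀(36.3/3.4) = 84 − 20.57 = 63.43 dB(A).
chiller: 80 − 20·log₁₀(25.8/3.4) = 80 − 17.60 = 62.40 dB(A).
forklift: 85 − 20·log₁₀(36.6/3.4) = 85 − 20.64 = 64.36 dB(A).
Σ 10^(L/10) = 6.669e+06 → L_total = 10·log₁₀(6.669e+06) = 68.24 dB(A).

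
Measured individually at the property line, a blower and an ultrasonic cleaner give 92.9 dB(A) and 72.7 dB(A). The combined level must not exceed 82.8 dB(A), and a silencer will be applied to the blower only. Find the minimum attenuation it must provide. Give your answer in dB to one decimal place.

The untreated sources together contribute 10^(72.7/10) = 1.862e+07, i.e. 72.70 dB(A).
The limit corresponds to 10^(82.8/10) = 1.905e+08; subtracting the fixed part leaves 1.719e+08 for the blower, i.e. 82.35 dB(A).
So the blower must be reduced from 92.9 to 82.35 dB(A): IL = 10.55 dB.

10.5 dB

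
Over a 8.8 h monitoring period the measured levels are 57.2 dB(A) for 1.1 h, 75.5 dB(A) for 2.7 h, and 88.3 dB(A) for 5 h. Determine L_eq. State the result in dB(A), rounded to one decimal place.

86.0 dB(A)

L_eq = 10·log₁₀[(1/T)·Σ tᵢ·10^(Lᵢ/10)] with T = 8.8 h.
Σ tᵢ·10^(Lᵢ/10) = 1.1·10^(57.2/10) + 2.7·10^(75.5/10) + 5·10^(88.3/10) = 3.477e+09.
L_eq = 10·log₁₀(3.477e+09/8.8) = 85.97 dB(A).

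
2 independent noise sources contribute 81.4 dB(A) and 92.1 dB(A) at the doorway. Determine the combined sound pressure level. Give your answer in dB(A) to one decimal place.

Incoherent sources combine by intensity addition: L_total = 10·log₁₀(Σ 10^(L_i/10)).
Σ 10^(L/10) = 10^(81.4/10) + 10^(92.1/10) = 1.760e+09.
L_total = 10·log₁₀(1.760e+09) = 92.45 dB(A).

92.5 dB(A)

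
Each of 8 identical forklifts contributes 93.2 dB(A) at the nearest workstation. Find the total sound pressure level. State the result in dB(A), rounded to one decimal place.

L_total = L₁ + 10·log₁₀ N for N identical incoherent sources.
L_total = 93.2 + 10·log₁₀(8) = 93.2 + 9.031 = 102.23 dB(A).

102.2 dB(A)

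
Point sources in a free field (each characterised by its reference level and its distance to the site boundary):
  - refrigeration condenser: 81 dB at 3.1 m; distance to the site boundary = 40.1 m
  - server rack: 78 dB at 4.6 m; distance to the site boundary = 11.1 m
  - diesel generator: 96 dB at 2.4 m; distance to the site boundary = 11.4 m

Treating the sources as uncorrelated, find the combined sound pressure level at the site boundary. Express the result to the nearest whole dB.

83 dB

Propagate each source to the receiver with L = L_ref − 20·log₁₀(r/r_ref), then add intensities.
refrigeration condenser: 81 − 20·log₁₀(40.1/3.1) = 81 − 22.24 = 58.76 dB.
server rack: 78 − 20·log₁₀(11.1/4.6) = 78 − 7.65 = 70.35 dB.
diesel generator: 96 − 20·log₁₀(11.4/2.4) = 96 − 13.53 = 82.47 dB.
Σ 10^(L/10) = 1.880e+08 → L_total = 10·log₁₀(1.880e+08) = 82.74 dB.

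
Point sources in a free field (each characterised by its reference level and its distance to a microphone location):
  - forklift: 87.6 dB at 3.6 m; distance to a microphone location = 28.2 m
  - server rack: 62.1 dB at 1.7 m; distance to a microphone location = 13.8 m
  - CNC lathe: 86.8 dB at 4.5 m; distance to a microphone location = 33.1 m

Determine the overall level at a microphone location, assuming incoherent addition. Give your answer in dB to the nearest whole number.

Apply inverse-square spreading to bring every level to the receiver, then sum 10^(L/10).
forklift: 87.6 − 20·log₁₀(28.2/3.6) = 87.6 − 17.88 = 69.72 dB.
server rack: 62.1 − 20·log₁₀(13.8/1.7) = 62.1 − 18.19 = 43.91 dB.
CNC lathe: 86.8 − 20·log₁₀(33.1/4.5) = 86.8 − 17.33 = 69.47 dB.
Σ 10^(L/10) = 1.825e+07 → L_total = 10·log₁₀(1.825e+07) = 72.61 dB.

73 dB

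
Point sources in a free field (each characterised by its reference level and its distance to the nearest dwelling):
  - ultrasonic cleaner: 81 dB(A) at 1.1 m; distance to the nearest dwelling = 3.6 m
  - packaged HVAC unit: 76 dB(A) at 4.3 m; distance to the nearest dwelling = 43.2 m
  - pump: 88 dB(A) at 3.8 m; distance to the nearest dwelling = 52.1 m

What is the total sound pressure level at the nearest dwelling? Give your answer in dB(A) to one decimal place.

Apply inverse-square spreading to bring every level to the receiver, then sum 10^(L/10).
ultrasonic cleaner: 81 − 20·log₁₀(3.6/1.1) = 81 − 10.30 = 70.70 dB(A).
packaged HVAC unit: 76 − 20·log₁₀(43.2/4.3) = 76 − 20.04 = 55.96 dB(A).
pump: 88 − 20·log₁₀(52.1/3.8) = 88 − 22.74 = 65.26 dB(A).
Σ 10^(L/10) = 1.550e+07 → L_total = 10·log₁₀(1.550e+07) = 71.90 dB(A).

71.9 dB(A)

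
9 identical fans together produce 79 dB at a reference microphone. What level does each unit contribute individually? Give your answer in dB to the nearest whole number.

9 equal contributions raise the level by 10·log₁₀ 9 = 9.542 dB, so each unit alone gives 79 − 9.542.

69 dB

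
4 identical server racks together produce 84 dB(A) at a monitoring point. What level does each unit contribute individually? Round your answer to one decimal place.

4 equal contributions raise the level by 10·log₁₀ 4 = 6.021 dB, so each unit alone gives 84 − 6.021.

78.0 dB(A)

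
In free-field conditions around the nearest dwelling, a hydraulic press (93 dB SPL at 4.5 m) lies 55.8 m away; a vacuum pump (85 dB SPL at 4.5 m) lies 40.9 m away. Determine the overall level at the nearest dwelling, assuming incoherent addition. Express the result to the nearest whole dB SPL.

72 dB SPL

Propagate each source to the receiver with L = L_ref − 20·log₁₀(r/r_ref), then add intensities.
hydraulic press: 93 − 20·log₁₀(55.8/4.5) = 93 − 21.87 = 71.13 dB SPL.
vacuum pump: 85 − 20·log₁₀(40.9/4.5) = 85 − 19.17 = 65.83 dB SPL.
Σ 10^(L/10) = 1.680e+07 → L_total = 10·log₁₀(1.680e+07) = 72.25 dB SPL.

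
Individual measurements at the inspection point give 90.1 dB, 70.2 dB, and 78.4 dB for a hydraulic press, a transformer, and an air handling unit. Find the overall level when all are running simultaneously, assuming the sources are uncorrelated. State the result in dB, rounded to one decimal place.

90.4 dB

For uncorrelated sources the intensities add, so convert each level to linear form, sum, and take 10·log₁₀ of the total.
Σ 10^(L/10) = 10^(90.1/10) + 10^(70.2/10) + 10^(78.4/10) = 1.103e+09.
L_total = 10·log₁₀(1.103e+09) = 90.43 dB.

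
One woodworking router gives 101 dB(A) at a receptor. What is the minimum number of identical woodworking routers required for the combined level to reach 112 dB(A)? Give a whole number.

13

Need L₁ + 10·log₁₀ N ≥ 112, i.e. log₁₀ N ≥ 1.10.
N ≥ 10^(11.0/10) = 12.589, so N = 13.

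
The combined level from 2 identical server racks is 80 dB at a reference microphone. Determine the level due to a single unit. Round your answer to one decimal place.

For N identical incoherent sources L_total = L₁ + 10·log₁₀ N, so L₁ = 80 − 10·log₁₀(2) = 80 − 3.010.

77.0 dB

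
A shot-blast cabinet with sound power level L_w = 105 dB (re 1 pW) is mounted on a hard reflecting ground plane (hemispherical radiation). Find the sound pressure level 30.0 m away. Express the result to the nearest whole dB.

67 dB

L_p = L_w − 10·log₁₀(2π·r²) with r = 30.0 m.
2π·r² = 5655 m², 10·log₁₀ of that is 37.524 dB.
L_p = 105 − 37.524 = 67.48 dB.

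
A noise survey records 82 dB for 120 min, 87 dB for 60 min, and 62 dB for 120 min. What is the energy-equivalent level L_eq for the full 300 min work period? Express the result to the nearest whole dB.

82 dB

L_eq = 10·log₁₀[(1/T)·Σ tᵢ·10^(Lᵢ/10)] with T = 300 min.
Σ tᵢ·10^(Lᵢ/10) = 120·10^(82/10) + 60·10^(87/10) + 120·10^(62/10) = 4.928e+10.
L_eq = 10·log₁₀(4.928e+10/300) = 82.16 dB.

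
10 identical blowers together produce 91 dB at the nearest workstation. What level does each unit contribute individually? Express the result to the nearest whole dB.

81 dB

For N identical incoherent sources L_total = L₁ + 10·log₁₀ N, so L₁ = 91 − 10·log₁₀(10) = 91 − 10.000.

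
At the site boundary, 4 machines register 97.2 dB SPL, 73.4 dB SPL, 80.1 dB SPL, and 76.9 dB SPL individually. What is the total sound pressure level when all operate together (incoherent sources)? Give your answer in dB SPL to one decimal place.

97.3 dB SPL

For uncorrelated sources the intensities add, so convert each level to linear form, sum, and take 10·log₁₀ of the total.
Σ 10^(L/10) = 10^(97.2/10) + 10^(73.4/10) + 10^(80.1/10) + 10^(76.9/10) = 5.421e+09.
L_total = 10·log₁₀(5.421e+09) = 97.34 dB SPL.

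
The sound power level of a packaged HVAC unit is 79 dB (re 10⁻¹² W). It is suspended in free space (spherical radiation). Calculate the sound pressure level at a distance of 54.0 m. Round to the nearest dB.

33 dB

Free-field spherical radiation: L_p = L_w − 10·log₁₀(4π·r²), r = 54.0 m.
4π·r² = 3.664e+04 m², 10·log₁₀ of that is 45.640 dB.
L_p = 79 − 45.640 = 33.36 dB.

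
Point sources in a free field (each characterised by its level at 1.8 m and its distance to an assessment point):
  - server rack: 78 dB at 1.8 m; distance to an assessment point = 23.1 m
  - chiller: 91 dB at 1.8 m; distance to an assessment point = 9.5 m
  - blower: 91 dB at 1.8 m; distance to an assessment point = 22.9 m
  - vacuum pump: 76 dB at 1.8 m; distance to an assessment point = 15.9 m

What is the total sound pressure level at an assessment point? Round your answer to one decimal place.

Propagate each source to the receiver with L = L_ref − 20·log₁₀(r/r_ref), then add intensities.
server rack: 78 − 20·log₁₀(23.1/1.8) = 78 − 22.17 = 55.83 dB.
chiller: 91 − 20·log₁₀(9.5/1.8) = 91 − 14.45 = 76.55 dB.
blower: 91 − 20·log₁₀(22.9/1.8) = 91 − 22.09 = 68.91 dB.
vacuum pump: 76 − 20·log₁₀(15.9/1.8) = 76 − 18.92 = 57.08 dB.
Σ 10^(L/10) = 5.387e+07 → L_total = 10·log₁₀(5.387e+07) = 77.31 dB.

77.3 dB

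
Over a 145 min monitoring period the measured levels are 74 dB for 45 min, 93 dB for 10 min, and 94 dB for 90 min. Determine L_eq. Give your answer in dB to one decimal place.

The energy average is taken in the linear domain: L_eq = 10·log₁₀[(Σ tᵢ·10^(Lᵢ/10))/T], T = 145 min.
Σ tᵢ·10^(Lᵢ/10) = 45·10^(74/10) + 10·10^(93/10) + 90·10^(94/10) = 2.472e+11.
L_eq = 10·log₁₀(2.472e+11/145) = 92.32 dB.

92.3 dB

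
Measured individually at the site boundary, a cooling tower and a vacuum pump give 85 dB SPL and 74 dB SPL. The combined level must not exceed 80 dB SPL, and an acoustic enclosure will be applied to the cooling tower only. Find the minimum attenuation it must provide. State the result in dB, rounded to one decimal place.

Fixed contribution from the other source: Σ 10^(L/10) = 10^(74/10) = 2.512e+07 (74.00 dB SPL).
The limit corresponds to 10^(80/10) = 1.000e+08; subtracting the fixed part leaves 7.488e+07 for the cooling tower, i.e. 78.74 dB SPL.
Required insertion loss = 85 − 78.74 = 6.26 dB.

6.3 dB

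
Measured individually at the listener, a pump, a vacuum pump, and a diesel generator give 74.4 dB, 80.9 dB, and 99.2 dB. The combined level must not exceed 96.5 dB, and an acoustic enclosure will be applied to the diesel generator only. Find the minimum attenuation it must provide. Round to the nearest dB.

The untreated sources together contribute 10^(74.4/10) + 10^(80.9/10) = 1.506e+08, i.e. 81.78 dB.
The limit corresponds to 10^(96.5/10) = 4.467e+09; subtracting the fixed part leaves 4.316e+09 for the diesel generator, i.e. 96.35 dB.
So the diesel generator must be reduced from 99.2 to 96.35 dB: IL = 2.85 dB.

3 dB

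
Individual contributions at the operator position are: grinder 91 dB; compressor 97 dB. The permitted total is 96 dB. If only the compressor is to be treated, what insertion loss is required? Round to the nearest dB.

Fixed contribution from the other source: Σ 10^(L/10) = 10^(91/10) = 1.259e+09 (91.00 dB).
The limit corresponds to 10^(96/10) = 3.981e+09; subtracting the fixed part leaves 2.722e+09 for the compressor, i.e. 94.35 dB.
So the compressor must be reduced from 97 to 94.35 dB: IL = 2.65 dB.

3 dB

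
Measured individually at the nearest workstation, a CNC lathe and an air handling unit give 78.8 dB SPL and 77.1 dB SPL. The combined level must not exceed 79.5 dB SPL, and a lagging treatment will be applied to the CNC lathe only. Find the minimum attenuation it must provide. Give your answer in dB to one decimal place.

Everything except the CNC lathe sums to 10^(77.1/10) = 5.129e+07 in linear terms, 77.10 dB SPL.
The limit corresponds to 10^(79.5/10) = 8.913e+07; subtracting the fixed part leaves 3.784e+07 for the CNC lathe, i.e. 75.78 dB SPL.
Required insertion loss = 78.8 − 75.78 = 3.02 dB.

3.0 dB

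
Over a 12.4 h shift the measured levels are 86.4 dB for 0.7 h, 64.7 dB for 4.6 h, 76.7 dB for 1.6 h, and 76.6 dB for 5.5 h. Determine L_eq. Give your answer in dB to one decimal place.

The energy average is taken in the linear domain: L_eq = 10·log₁₀[(Σ tᵢ·10^(Lᵢ/10))/T], T = 12.4 h.
Σ tᵢ·10^(Lᵢ/10) = 0.7·10^(86.4/10) + 4.6·10^(64.7/10) + 1.6·10^(76.7/10) + 5.5·10^(76.6/10) = 6.454e+08.
L_eq = 10·log₁₀(6.454e+08/12.4) = 77.16 dB.

77.2 dB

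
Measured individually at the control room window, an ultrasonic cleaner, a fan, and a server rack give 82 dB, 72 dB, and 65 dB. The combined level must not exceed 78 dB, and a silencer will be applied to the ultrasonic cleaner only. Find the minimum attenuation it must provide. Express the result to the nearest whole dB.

The untreated sources together contribute 10^(72/10) + 10^(65/10) = 1.901e+07, i.e. 72.79 dB.
The limit corresponds to 10^(78/10) = 6.310e+07; subtracting the fixed part leaves 4.408e+07 for the ultrasonic cleaner, i.e. 76.44 dB.
Required insertion loss = 82 − 76.44 = 5.56 dB.

6 dB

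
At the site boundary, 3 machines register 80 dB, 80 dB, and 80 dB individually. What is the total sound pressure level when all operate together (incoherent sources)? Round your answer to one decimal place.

For uncorrelated sources the intensities add, so convert each level to linear form, sum, and take 10·log₁₀ of the total.
Σ 10^(L/10) = 10^(80/10) + 10^(80/10) + 10^(80/10) = 3.000e+08.
L_total = 10·log₁₀(3.000e+08) = 84.77 dB.

84.8 dB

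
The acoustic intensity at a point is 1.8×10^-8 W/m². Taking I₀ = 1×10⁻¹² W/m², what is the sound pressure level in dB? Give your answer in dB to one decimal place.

42.6 dB

L = 10·log₁₀(I/I₀) = 10·log₁₀(1.8×10^-8/10⁻¹²) = 10·log₁₀(1.8×10^4).
L = 10·(0.2553 + 4) = 42.55 dB.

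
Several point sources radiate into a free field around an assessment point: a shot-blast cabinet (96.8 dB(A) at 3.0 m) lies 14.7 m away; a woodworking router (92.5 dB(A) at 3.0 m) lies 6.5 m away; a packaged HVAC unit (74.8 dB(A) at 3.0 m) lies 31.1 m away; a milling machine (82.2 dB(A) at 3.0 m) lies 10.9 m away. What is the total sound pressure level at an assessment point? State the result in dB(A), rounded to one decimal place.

First find each source's level at the receiver (point-source: −20·log₁₀(r/r_ref)), then combine on an intensity basis.
shot-blast cabinet: 96.8 − 20·log₁₀(14.7/3.0) = 96.8 − 13.80 = 83.00 dB(A).
woodworking router: 92.5 − 20·log₁₀(6.5/3.0) = 92.5 − 6.72 = 85.78 dB(A).
packaged HVAC unit: 74.8 − 20·log₁₀(31.1/3.0) = 74.8 − 20.31 = 54.49 dB(A).
milling machine: 82.2 − 20·log₁₀(10.9/3.0) = 82.2 − 11.21 = 70.99 dB(A).
Σ 10^(L/10) = 5.910e+08 → L_total = 10·log₁₀(5.910e+08) = 87.72 dB(A).

87.7 dB(A)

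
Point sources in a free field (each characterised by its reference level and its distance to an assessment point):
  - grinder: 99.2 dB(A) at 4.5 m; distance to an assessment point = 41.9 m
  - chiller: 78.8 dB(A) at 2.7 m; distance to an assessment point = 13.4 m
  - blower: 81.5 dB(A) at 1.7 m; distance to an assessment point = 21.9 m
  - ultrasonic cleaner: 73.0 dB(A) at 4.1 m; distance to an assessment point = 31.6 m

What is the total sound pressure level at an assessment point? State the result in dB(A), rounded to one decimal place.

80.0 dB(A)

Propagate each source to the receiver with L = L_ref − 20·log₁₀(r/r_ref), then add intensities.
grinder: 99.2 − 20·log₁₀(41.9/4.5) = 99.2 − 19.38 = 79.82 dB(A).
chiller: 78.8 − 20·log₁₀(13.4/2.7) = 78.8 − 13.91 = 64.89 dB(A).
blower: 81.5 − 20·log₁₀(21.9/1.7) = 81.5 − 22.20 = 59.30 dB(A).
ultrasonic cleaner: 73.0 − 20·log₁₀(31.6/4.1) = 73.0 − 17.74 = 55.26 dB(A).
Σ 10^(L/10) = 1.002e+08 → L_total = 10·log₁₀(1.002e+08) = 80.01 dB(A).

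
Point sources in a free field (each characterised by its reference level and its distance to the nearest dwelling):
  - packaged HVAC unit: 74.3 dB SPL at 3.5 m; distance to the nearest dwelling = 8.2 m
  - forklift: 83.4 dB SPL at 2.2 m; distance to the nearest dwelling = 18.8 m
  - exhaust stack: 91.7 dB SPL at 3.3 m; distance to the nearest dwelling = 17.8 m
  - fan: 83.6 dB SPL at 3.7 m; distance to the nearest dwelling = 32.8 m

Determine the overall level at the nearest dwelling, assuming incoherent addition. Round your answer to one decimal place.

Propagate each source to the receiver with L = L_ref − 20·log₁₀(r/r_ref), then add intensities.
packaged HVAC unit: 74.3 − 20·log₁₀(8.2/3.5) = 74.3 − 7.39 = 66.91 dB SPL.
forklift: 83.4 − 20·log₁₀(18.8/2.2) = 83.4 − 18.63 = 64.77 dB SPL.
exhaust stack: 91.7 − 20·log₁₀(17.8/3.3) = 91.7 − 14.64 = 77.06 dB SPL.
fan: 83.6 − 20·log₁₀(32.8/3.7) = 83.6 − 18.95 = 64.65 dB SPL.
Σ 10^(L/10) = 6.165e+07 → L_total = 10·log₁₀(6.165e+07) = 77.90 dB SPL.

77.9 dB SPL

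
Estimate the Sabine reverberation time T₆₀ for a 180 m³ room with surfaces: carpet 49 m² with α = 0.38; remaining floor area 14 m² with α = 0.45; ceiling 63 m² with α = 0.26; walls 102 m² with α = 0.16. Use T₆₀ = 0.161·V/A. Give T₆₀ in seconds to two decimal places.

0.50 s

Summing Sᵢαᵢ: 49·0.38 + 14·0.45 + 63·0.26 + 102·0.16 = 57.62 m².
T₆₀ = 0.161 × 180 / 57.62 = 0.503 s.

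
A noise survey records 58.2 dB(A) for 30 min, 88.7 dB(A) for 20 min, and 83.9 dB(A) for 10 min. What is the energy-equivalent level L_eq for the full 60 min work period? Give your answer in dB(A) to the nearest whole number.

Weight each interval's intensity by its duration and average over T = 60 min:
Σ tᵢ·10^(Lᵢ/10) = 30·10^(58.2/10) + 20·10^(88.7/10) + 10·10^(83.9/10) = 1.730e+10.
L_eq = 10·log₁₀(1.730e+10/60) = 84.60 dB(A).

85 dB(A)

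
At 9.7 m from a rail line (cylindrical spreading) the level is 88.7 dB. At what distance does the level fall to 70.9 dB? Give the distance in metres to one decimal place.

584.5 m

For a line source L₁ − L₂ = 10·log₁₀(r₂/r₁), so r₂ = r₁·10^((L₁−L₂)/10).
r₂ = 9.7·10^((88.7−70.9)/10) = 9.7·10^(17.8/10) = 584.48 m.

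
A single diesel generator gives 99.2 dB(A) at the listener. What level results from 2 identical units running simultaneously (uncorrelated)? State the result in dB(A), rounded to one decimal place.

N identical incoherent sources raise the level by 10·log₁₀ N.
L_total = 99.2 + 10·log₁₀(2) = 99.2 + 3.010 = 102.21 dB(A).

102.2 dB(A)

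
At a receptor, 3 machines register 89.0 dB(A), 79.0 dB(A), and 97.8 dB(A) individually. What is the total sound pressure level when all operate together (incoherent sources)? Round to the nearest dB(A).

For uncorrelated sources the intensities add, so convert each level to linear form, sum, and take 10·log₁₀ of the total.
Σ 10^(L/10) = 10^(89.0/10) + 10^(79.0/10) + 10^(97.8/10) = 6.899e+09.
L_total = 10·log₁₀(6.899e+09) = 98.39 dB(A).

98 dB(A)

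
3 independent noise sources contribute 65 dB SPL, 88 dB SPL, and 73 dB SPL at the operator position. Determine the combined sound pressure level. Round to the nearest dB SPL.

Incoherent sources combine by intensity addition: L_total = 10·log₁₀(Σ 10^(L_i/10)).
Σ 10^(L/10) = 10^(65/10) + 10^(88/10) + 10^(73/10) = 6.541e+08.
L_total = 10·log₁₀(6.541e+08) = 88.16 dB SPL.

88 dB SPL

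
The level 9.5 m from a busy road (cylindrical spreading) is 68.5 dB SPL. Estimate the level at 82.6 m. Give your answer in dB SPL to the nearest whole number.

59 dB SPL

Cylindrical spreading from a line source gives a 10·log₁₀(r₂/r₁) drop.
L₂ = 68.5 − 10·log₁₀(82.6/9.5) = 68.5 − 9.393 = 59.11 dB SPL.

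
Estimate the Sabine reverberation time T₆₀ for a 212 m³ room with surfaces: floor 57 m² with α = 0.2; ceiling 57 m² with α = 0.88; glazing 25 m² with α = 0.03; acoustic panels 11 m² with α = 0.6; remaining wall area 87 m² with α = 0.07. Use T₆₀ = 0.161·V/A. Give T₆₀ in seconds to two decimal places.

Summing Sᵢαᵢ: 57·0.2 + 57·0.88 + 25·0.03 + 11·0.6 + 87·0.07 = 75.00 m².
T₆₀ = 0.161 × 212 / 75.00 = 0.455 s.

0.46 s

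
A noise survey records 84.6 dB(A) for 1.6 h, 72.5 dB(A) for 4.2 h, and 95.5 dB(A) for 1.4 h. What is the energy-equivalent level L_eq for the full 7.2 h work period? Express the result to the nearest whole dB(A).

89 dB(A)

The energy average is taken in the linear domain: L_eq = 10·log₁₀[(Σ tᵢ·10^(Lᵢ/10))/T], T = 7.2 h.
Σ tᵢ·10^(Lᵢ/10) = 1.6·10^(84.6/10) + 4.2·10^(72.5/10) + 1.4·10^(95.5/10) = 5.504e+09.
L_eq = 10·log₁₀(5.504e+09/7.2) = 88.83 dB(A).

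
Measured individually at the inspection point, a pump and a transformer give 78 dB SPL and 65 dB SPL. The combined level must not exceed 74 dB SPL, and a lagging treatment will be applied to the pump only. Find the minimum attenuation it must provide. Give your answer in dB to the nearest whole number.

5 dB

Everything except the pump sums to 10^(65/10) = 3.162e+06 in linear terms, 65.00 dB SPL.
To meet 74 dB SPL overall, the treated pump may contribute at most 10^(74/10) − 3.162e+06 = 2.196e+07, i.e. 73.42 dB SPL.
Required insertion loss = 78 − 73.42 = 4.58 dB.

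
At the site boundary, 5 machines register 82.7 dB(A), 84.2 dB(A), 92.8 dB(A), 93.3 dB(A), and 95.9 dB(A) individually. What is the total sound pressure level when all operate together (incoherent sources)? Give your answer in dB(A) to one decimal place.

For uncorrelated sources the intensities add, so convert each level to linear form, sum, and take 10·log₁₀ of the total.
Σ 10^(L/10) = 10^(82.7/10) + 10^(84.2/10) + 10^(92.8/10) + 10^(93.3/10) + 10^(95.9/10) = 8.383e+09.
L_total = 10·log₁₀(8.383e+09) = 99.23 dB(A).

99.2 dB(A)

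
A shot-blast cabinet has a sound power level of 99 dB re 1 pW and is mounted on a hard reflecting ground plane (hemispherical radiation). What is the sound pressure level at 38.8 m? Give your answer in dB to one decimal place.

59.2 dB

L_p = L_w − 10·log₁₀(2π·r²) with r = 38.8 m.
2π·r² = 9459 m², 10·log₁₀ of that is 39.758 dB.
L_p = 99 − 39.758 = 59.24 dB.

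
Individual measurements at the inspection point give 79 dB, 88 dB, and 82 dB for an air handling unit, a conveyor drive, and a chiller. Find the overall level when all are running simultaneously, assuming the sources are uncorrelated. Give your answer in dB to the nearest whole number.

For uncorrelated sources the intensities add, so convert each level to linear form, sum, and take 10·log₁₀ of the total.
Σ 10^(L/10) = 10^(79/10) + 10^(88/10) + 10^(82/10) = 8.689e+08.
L_total = 10·log₁₀(8.689e+08) = 89.39 dB.

89 dB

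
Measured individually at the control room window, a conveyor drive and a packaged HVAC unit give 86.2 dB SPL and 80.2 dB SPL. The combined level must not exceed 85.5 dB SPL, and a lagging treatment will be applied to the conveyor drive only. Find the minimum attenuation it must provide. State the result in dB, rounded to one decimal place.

Everything except the conveyor drive sums to 10^(80.2/10) = 1.047e+08 in linear terms, 80.20 dB SPL.
The limit corresponds to 10^(85.5/10) = 3.548e+08; subtracting the fixed part leaves 2.501e+08 for the conveyor drive, i.e. 83.98 dB SPL.
So the conveyor drive must be reduced from 86.2 to 83.98 dB SPL: IL = 2.22 dB.

2.2 dB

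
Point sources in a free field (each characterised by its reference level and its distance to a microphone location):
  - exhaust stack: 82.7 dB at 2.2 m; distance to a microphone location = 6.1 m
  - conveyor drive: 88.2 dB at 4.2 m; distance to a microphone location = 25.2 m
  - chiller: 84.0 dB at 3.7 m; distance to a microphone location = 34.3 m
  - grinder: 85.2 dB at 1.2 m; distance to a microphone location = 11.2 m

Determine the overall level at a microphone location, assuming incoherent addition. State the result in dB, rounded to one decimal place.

Apply inverse-square spreading to bring every level to the receiver, then sum 10^(L/10).
exhaust stack: 82.7 − 20·log₁₀(6.1/2.2) = 82.7 − 8.86 = 73.84 dB.
conveyor drive: 88.2 − 20·log₁₀(25.2/4.2) = 88.2 − 15.56 = 72.64 dB.
chiller: 84.0 − 20·log₁₀(34.3/3.7) = 84.0 − 19.34 = 64.66 dB.
grinder: 85.2 − 20·log₁₀(11.2/1.2) = 85.2 − 19.40 = 65.80 dB.
Σ 10^(L/10) = 4.930e+07 → L_total = 10·log₁₀(4.930e+07) = 76.93 dB.

76.9 dB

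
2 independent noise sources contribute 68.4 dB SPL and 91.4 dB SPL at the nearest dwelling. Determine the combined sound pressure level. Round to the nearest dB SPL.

For uncorrelated sources the intensities add, so convert each level to linear form, sum, and take 10·log₁₀ of the total.
Σ 10^(L/10) = 10^(68.4/10) + 10^(91.4/10) = 1.387e+09.
L_total = 10·log₁₀(1.387e+09) = 91.42 dB SPL.

91 dB SPL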